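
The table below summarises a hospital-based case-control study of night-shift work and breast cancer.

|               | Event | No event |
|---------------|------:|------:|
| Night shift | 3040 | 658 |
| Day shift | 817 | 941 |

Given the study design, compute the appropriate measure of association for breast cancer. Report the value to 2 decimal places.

Cells: a = 3040, b = 658, c = 817, d = 941.
This is a hospital-based case-control study: participants were sampled on outcome status, so risks in the source population cannot be estimated directly — relative risk is not valid here. The odds ratio is the appropriate measure.
OR = (a·d)/(b·c) = (3040 × 941) / (658 × 817) = 2860640 / 537586 = 5.32127

5.32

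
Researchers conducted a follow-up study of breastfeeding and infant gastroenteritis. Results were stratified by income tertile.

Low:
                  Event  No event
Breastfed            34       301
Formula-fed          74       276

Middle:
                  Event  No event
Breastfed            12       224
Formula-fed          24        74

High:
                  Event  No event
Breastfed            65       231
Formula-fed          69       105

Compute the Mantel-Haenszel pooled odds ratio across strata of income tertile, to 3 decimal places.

OR_MH = Σ(aᵢdᵢ/nᵢ) / Σ(bᵢcᵢ/nᵢ), where nᵢ is the stratum total.
Stratum 1 (Low): n = 685; a·d/n = 34·276/685 = 13.6993; b·c/n = 301·74/685 = 32.5168
Stratum 2 (Middle): n = 334; a·d/n = 12·74/334 = 2.6587; b·c/n = 224·24/334 = 16.0958
Stratum 3 (High): n = 470; a·d/n = 65·105/470 = 14.5213; b·c/n = 231·69/470 = 33.9128
OR_MH = (13.6993 + 2.6587 + 14.5213) / (32.5168 + 16.0958 + 33.9128) = 30.8792 / 82.5254 = 0.37418

0.374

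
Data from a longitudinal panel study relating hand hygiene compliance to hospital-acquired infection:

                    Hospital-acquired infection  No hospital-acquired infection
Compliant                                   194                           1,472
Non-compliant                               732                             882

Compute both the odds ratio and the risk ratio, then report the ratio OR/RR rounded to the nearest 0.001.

Cells: a = 194, b = 1472, c = 732, d = 882.
OR = (194·882)/(1472·732) = 171108/1077504 = 0.15880
Risk in exposed = 194/1666 = 0.11645; risk in unexposed = 732/1614 = 0.45353; RR = 0.25676
OR/RR = 0.15880 / 0.25676 = 0.61849
The outcome is not rare, so the OR lies further from 1 than the RR.

0.618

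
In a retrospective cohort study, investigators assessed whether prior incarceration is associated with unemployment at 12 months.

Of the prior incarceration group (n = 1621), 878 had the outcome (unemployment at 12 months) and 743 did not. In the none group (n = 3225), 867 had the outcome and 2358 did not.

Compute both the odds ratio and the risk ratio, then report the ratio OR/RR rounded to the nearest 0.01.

From the description: a = 878, b = 743, c = 867, d = 2358.
OR = (878·2358)/(743·867) = 2070324/644181 = 3.21389
Risk in exposed = 878/1621 = 0.54164; risk in unexposed = 867/3225 = 0.26884; RR = 2.01475
OR/RR = 3.21389 / 2.01475 = 1.59517
The outcome is not rare, so the OR lies further from 1 than the RR.

1.60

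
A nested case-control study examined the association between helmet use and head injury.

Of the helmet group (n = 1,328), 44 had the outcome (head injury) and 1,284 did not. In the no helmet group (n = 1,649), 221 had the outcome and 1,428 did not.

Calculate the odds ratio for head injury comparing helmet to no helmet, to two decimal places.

0.22

From the description: a = 44, b = 1284, c = 221, d = 1428.
OR = (a·d)/(b·c) = (44 × 1428) / (1284 × 221) = 62832 / 283764 = 0.22142
Exposure is associated with lower odds of head injury (OR = 0.22 < 1).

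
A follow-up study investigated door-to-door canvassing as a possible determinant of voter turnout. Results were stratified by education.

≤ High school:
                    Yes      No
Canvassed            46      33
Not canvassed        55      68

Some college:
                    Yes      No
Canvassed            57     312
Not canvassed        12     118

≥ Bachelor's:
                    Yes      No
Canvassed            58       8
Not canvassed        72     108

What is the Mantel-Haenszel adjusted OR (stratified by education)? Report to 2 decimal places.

2.89

OR_MH = Σ(aᵢdᵢ/nᵢ) / Σ(bᵢcᵢ/nᵢ), where nᵢ is the stratum total.
Stratum 1 (≤ High school): n = 202; a·d/n = 46·68/202 = 15.4851; b·c/n = 33·55/202 = 8.9851
Stratum 2 (Some college): n = 499; a·d/n = 57·118/499 = 13.4790; b·c/n = 312·12/499 = 7.5030
Stratum 3 (≥ Bachelor's): n = 246; a·d/n = 58·108/246 = 25.4634; b·c/n = 8·72/246 = 2.3415
OR_MH = (15.4851 + 13.4790 + 25.4634) / (8.9851 + 7.5030 + 2.3415) = 54.4275 / 18.8296 = 2.89053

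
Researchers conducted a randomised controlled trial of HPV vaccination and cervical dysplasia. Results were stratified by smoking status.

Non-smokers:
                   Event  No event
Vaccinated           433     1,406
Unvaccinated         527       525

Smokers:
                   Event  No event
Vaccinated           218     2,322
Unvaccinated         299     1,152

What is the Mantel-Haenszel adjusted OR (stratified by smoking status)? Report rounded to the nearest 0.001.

OR_MH = Σ(aᵢdᵢ/nᵢ) / Σ(bᵢcᵢ/nᵢ), where nᵢ is the stratum total.
Stratum 1 (Non-smokers): n = 2891; a·d/n = 433·525/2891 = 78.6320; b·c/n = 1406·527/2891 = 256.2996
Stratum 2 (Smokers): n = 3991; a·d/n = 218·1152/3991 = 62.9256; b·c/n = 2322·299/3991 = 173.9609
OR_MH = (78.6320 + 62.9256) / (256.2996 + 173.9609) = 141.5575 / 430.2605 = 0.32900

0.329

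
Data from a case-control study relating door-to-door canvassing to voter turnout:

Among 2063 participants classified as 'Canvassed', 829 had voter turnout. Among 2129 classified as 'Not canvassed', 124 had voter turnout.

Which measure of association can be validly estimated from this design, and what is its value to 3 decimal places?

10.863

From the description: a = 829, b = 1234, c = 124, d = 2005.
This is a case-control study: participants were sampled on outcome status, so risks in the source population cannot be estimated directly — relative risk is not valid here. The odds ratio is the appropriate measure.
OR = (a·d)/(b·c) = (829 × 2005) / (1234 × 124) = 1662145 / 153016 = 10.86256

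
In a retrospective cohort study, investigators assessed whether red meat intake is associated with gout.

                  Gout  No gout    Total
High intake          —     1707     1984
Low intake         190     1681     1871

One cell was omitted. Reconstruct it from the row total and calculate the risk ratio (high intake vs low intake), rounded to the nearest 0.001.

The missing cell is in the exposed row: 1984 − 1707 = 277.
So a = 277, b = 1707, c = 190, d = 1681.
RR = [a/(a+b)] / [c/(c+d)] = (277/1984) / (190/1871) = 0.13962/0.10155 = 1.37486

1.375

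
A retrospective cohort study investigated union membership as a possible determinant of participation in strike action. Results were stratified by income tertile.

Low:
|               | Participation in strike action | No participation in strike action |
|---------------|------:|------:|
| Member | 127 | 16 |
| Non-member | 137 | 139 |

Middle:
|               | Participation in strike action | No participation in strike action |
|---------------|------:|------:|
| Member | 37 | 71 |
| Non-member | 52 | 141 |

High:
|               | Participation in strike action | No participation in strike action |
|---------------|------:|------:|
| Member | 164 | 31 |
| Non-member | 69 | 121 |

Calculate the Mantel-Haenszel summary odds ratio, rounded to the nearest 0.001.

OR_MH = Σ(aᵢdᵢ/nᵢ) / Σ(bᵢcᵢ/nᵢ), where nᵢ is the stratum total.
Stratum 1 (Low): n = 419; a·d/n = 127·139/419 = 42.1313; b·c/n = 16·137/419 = 5.2315
Stratum 2 (Middle): n = 301; a·d/n = 37·141/301 = 17.3322; b·c/n = 71·52/301 = 12.2658
Stratum 3 (High): n = 385; a·d/n = 164·121/385 = 51.5429; b·c/n = 31·69/385 = 5.5558
OR_MH = (42.1313 + 17.3322 + 51.5429) / (5.2315 + 12.2658 + 5.5558) = 111.0063 / 23.0531 = 4.81524

4.815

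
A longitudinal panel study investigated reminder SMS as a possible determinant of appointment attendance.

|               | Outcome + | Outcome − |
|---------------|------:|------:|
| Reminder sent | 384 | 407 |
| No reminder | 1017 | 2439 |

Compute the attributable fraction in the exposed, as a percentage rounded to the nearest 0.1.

Cells: a = 384, b = 407, c = 1017, d = 2439.
Risk in exposed = 384/791 = 0.48546; risk in unexposed = 1017/3456 = 0.29427.
RR = 0.48546/0.29427 = 1.64971
AR% = (RR − 1)/RR × 100 = (1.64971 − 1)/1.64971 × 100 = 39.3833%

39.4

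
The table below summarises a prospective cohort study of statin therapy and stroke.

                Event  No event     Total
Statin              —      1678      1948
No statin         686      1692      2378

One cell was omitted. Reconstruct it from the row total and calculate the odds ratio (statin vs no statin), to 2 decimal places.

0.40

The missing cell is in the exposed row: 1948 − 1678 = 270.
So a = 270, b = 1678, c = 686, d = 1692.
OR = (a·d)/(b·c) = (270 × 1692) / (1678 × 686) = 456840 / 1151108 = 0.39687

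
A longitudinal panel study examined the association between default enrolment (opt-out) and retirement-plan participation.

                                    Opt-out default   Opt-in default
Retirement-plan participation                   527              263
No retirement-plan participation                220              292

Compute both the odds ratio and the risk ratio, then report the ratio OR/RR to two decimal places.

Reading the table with exposure as columns: a = 527 (Opt-out default, case), b = 220 (Opt-out default, non-case), c = 263 (Opt-in default, case), d = 292.
OR = (527·292)/(220·263) = 153884/57860 = 2.65959
Risk in exposed = 527/747 = 0.70549; risk in unexposed = 263/555 = 0.47387; RR = 1.48877
OR/RR = 2.65959 / 1.48877 = 1.78644
The outcome is not rare, so the OR lies further from 1 than the RR.

1.79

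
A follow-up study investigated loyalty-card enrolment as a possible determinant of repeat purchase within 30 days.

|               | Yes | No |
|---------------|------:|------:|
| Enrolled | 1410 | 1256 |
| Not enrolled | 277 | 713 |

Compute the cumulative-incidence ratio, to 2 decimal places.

1.89

Cells: a = 1410, b = 1256, c = 277, d = 713.
Risk in exposed = 1410/2666 = 0.52888; risk in unexposed = 277/990 = 0.27980.
RR = 0.52888 / 0.27980 = 1.89023
The risk among the exposed is 1.89 times that among the unexposed.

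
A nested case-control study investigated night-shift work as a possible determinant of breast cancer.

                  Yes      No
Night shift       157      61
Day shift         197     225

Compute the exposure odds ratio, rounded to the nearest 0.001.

2.940

Cells: a = 157, b = 61, c = 197, d = 225.
OR = (a·d)/(b·c) = (157 × 225) / (61 × 197) = 35325 / 12017 = 2.93959
The odds of breast cancer are about 2.94 times as high in the night shift group.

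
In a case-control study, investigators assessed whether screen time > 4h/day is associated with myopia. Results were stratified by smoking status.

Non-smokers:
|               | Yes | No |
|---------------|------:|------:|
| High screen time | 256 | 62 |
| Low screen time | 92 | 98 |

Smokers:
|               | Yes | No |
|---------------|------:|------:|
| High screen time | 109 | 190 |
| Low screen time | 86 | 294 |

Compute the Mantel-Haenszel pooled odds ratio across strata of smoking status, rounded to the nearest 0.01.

OR_MH = Σ(aᵢdᵢ/nᵢ) / Σ(bᵢcᵢ/nᵢ), where nᵢ is the stratum total.
Stratum 1 (Non-smokers): n = 508; a·d/n = 256·98/508 = 49.3858; b·c/n = 62·92/508 = 11.2283
Stratum 2 (Smokers): n = 679; a·d/n = 109·294/679 = 47.1959; b·c/n = 190·86/679 = 24.0648
OR_MH = (49.3858 + 47.1959) / (11.2283 + 24.0648) = 96.5817 / 35.2931 = 2.73656

2.74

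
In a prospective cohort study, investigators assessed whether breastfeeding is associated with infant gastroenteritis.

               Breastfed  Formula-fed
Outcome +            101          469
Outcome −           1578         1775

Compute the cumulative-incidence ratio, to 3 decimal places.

0.288

Reading the table with exposure as columns: a = 101 (Breastfed, case), b = 1578 (Breastfed, non-case), c = 469 (Formula-fed, case), d = 1775.
Risk in exposed = 101/1679 = 0.06015; risk in unexposed = 469/2244 = 0.20900.
RR = 0.06015 / 0.20900 = 0.28782
The risk is 71% lower among the exposed than among the unexposed.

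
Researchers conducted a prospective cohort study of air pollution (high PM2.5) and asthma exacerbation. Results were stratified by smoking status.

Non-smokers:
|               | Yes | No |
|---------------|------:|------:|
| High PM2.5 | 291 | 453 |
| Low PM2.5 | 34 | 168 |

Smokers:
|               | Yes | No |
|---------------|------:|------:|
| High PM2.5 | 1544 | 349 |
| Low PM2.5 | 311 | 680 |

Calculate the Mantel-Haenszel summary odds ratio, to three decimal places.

OR_MH = Σ(aᵢdᵢ/nᵢ) / Σ(bᵢcᵢ/nᵢ), where nᵢ is the stratum total.
Stratum 1 (Non-smokers): n = 946; a·d/n = 291·168/946 = 51.6786; b·c/n = 453·34/946 = 16.2812
Stratum 2 (Smokers): n = 2884; a·d/n = 1544·680/2884 = 364.0499; b·c/n = 349·311/2884 = 37.6349
OR_MH = (51.6786 + 364.0499) / (16.2812 + 37.6349) = 415.7286 / 53.9161 = 7.71066

7.711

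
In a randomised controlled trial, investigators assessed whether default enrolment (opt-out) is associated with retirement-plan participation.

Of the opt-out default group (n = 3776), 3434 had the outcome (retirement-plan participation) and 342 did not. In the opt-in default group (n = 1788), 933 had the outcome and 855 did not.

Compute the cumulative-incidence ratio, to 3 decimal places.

1.743

From the description: a = 3434, b = 342, c = 933, d = 855.
Risk in exposed = 3434/3776 = 0.90943; risk in unexposed = 933/1788 = 0.52181.
RR = 0.90943 / 0.52181 = 1.74283
The risk among the exposed is 1.74 times that among the unexposed.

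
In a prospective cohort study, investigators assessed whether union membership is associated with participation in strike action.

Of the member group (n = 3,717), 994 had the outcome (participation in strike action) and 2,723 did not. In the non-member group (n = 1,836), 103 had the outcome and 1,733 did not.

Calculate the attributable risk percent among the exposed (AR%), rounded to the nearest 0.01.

From the description: a = 994, b = 2723, c = 103, d = 1733.
Risk in exposed = 994/3717 = 0.26742; risk in unexposed = 103/1836 = 0.05610.
RR = 0.26742/0.05610 = 4.76683
AR% = (RR − 1)/RR × 100 = (4.76683 − 1)/4.76683 × 100 = 79.0217%

79.02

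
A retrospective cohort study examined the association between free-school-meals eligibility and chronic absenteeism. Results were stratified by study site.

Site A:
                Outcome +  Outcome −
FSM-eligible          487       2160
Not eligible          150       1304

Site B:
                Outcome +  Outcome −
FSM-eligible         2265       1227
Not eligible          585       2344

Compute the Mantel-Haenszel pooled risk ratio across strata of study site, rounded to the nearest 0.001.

RR_MH = Σ(aᵢ·n₀ᵢ/nᵢ) / Σ(cᵢ·n₁ᵢ/nᵢ), with n₁ᵢ = aᵢ+bᵢ (exposed), n₀ᵢ = cᵢ+dᵢ (unexposed), nᵢ = n₁ᵢ+n₀ᵢ.
Stratum 1 (Site A): n₁ = 2647, n₀ = 1454, n = 4101; a·n₀/n = 487·1454/4101 = 172.6647; c·n₁/n = 150·2647/4101 = 96.8178
Stratum 2 (Site B): n₁ = 3492, n₀ = 2929, n = 6421; a·n₀/n = 2265·2929/6421 = 1033.2012; c·n₁/n = 585·3492/6421 = 318.1467
RR_MH = (172.6647 + 1033.2012) / (96.8178 + 318.1467) = 1205.8659 / 414.9646 = 2.90595

2.906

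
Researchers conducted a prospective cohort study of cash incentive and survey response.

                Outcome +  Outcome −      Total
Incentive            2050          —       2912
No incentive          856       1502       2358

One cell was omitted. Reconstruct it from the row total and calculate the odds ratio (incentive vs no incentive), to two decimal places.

4.17

The missing cell is in the exposed row: 2912 − 2050 = 862.
So a = 2050, b = 862, c = 856, d = 1502.
OR = (a·d)/(b·c) = (2050 × 1502) / (862 × 856) = 3079100 / 737872 = 4.17295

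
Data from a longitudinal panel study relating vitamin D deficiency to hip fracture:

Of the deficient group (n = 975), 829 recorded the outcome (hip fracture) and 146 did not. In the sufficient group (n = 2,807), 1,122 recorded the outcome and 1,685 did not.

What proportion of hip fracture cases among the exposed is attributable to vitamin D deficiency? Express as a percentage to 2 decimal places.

52.99

From the description: a = 829, b = 146, c = 1122, d = 1685.
Risk in exposed = 829/975 = 0.85026; risk in unexposed = 1122/2807 = 0.39971.
RR = 0.85026/0.39971 = 2.12716
AR% = (RR − 1)/RR × 100 = (2.12716 − 1)/2.12716 × 100 = 52.9889%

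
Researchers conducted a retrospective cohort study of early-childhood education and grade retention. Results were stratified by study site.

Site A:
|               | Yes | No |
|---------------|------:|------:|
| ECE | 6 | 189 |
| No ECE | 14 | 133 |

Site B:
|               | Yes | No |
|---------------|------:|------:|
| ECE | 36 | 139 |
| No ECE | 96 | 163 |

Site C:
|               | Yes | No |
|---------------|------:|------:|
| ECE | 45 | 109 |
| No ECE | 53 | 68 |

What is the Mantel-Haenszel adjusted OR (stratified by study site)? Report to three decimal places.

OR_MH = Σ(aᵢdᵢ/nᵢ) / Σ(bᵢcᵢ/nᵢ), where nᵢ is the stratum total.
Stratum 1 (Site A): n = 342; a·d/n = 6·133/342 = 2.3333; b·c/n = 189·14/342 = 7.7368
Stratum 2 (Site B): n = 434; a·d/n = 36·163/434 = 13.5207; b·c/n = 139·96/434 = 30.7465
Stratum 3 (Site C): n = 275; a·d/n = 45·68/275 = 11.1273; b·c/n = 109·53/275 = 21.0073
OR_MH = (2.3333 + 13.5207 + 11.1273) / (7.7368 + 30.7465 + 21.0073) = 26.9813 / 59.4907 = 0.45354

0.454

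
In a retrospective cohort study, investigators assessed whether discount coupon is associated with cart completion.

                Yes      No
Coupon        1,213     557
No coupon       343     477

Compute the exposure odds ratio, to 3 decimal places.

Cells: a = 1213, b = 557, c = 343, d = 477.
OR = (a·d)/(b·c) = (1213 × 477) / (557 × 343) = 578601 / 191051 = 3.02852
The odds of cart completion are about 3.03 times as high in the coupon group.

3.029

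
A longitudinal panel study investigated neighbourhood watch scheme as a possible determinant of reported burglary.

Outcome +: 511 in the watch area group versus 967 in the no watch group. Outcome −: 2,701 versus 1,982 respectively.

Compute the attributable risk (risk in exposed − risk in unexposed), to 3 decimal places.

From the description: a = 511, b = 2701, c = 967, d = 1982.
Risk in exposed = 511/3212 = 0.159091; risk in unexposed = 967/2949 = 0.327908.
Risk difference = 0.159091 − 0.327908 = -0.168817

-0.169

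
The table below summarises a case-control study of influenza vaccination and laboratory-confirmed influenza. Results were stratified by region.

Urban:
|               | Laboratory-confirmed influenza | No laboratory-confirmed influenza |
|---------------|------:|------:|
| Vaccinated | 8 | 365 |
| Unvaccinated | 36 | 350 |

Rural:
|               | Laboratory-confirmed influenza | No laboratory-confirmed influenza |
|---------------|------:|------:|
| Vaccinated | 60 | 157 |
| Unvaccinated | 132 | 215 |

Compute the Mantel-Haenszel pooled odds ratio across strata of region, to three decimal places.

0.491

OR_MH = Σ(aᵢdᵢ/nᵢ) / Σ(bᵢcᵢ/nᵢ), where nᵢ is the stratum total.
Stratum 1 (Urban): n = 759; a·d/n = 8·350/759 = 3.6891; b·c/n = 365·36/759 = 17.3123
Stratum 2 (Rural): n = 564; a·d/n = 60·215/564 = 22.8723; b·c/n = 157·132/564 = 36.7447
OR_MH = (3.6891 + 22.8723) / (17.3123 + 36.7447) = 26.5614 / 54.0569 = 0.49136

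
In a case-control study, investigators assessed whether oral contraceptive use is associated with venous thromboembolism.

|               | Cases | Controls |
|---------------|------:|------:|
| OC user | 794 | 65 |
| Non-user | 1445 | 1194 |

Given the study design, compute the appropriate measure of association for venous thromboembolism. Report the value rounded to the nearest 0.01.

10.09

Cells: a = 794, b = 65, c = 1445, d = 1194.
This is a case-control study: participants were sampled on outcome status, so risks in the source population cannot be estimated directly — relative risk is not valid here. The odds ratio is the appropriate measure.
OR = (a·d)/(b·c) = (794 × 1194) / (65 × 1445) = 948036 / 93925 = 10.09354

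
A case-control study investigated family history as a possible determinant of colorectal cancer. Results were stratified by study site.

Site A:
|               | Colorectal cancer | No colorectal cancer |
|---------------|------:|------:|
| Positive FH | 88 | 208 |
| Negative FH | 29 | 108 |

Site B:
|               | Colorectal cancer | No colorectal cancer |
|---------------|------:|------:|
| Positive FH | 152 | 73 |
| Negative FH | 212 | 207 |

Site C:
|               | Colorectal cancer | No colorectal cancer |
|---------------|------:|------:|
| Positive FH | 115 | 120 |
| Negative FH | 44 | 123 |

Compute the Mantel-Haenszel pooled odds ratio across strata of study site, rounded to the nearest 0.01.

2.07

OR_MH = Σ(aᵢdᵢ/nᵢ) / Σ(bᵢcᵢ/nᵢ), where nᵢ is the stratum total.
Stratum 1 (Site A): n = 433; a·d/n = 88·108/433 = 21.9492; b·c/n = 208·29/433 = 13.9307
Stratum 2 (Site B): n = 644; a·d/n = 152·207/644 = 48.8571; b·c/n = 73·212/644 = 24.0311
Stratum 3 (Site C): n = 402; a·d/n = 115·123/402 = 35.1866; b·c/n = 120·44/402 = 13.1343
OR_MH = (21.9492 + 48.8571 + 35.1866) / (13.9307 + 24.0311 + 13.1343) = 105.9929 / 51.0961 = 2.07438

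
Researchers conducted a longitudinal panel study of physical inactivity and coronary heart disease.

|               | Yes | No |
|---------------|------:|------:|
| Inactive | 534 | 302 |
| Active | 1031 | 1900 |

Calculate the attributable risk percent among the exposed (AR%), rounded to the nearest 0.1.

44.9

Cells: a = 534, b = 302, c = 1031, d = 1900.
Risk in exposed = 534/836 = 0.63876; risk in unexposed = 1031/2931 = 0.35176.
RR = 0.63876/0.35176 = 1.81590
AR% = (RR − 1)/RR × 100 = (1.81590 − 1)/1.81590 × 100 = 44.9309%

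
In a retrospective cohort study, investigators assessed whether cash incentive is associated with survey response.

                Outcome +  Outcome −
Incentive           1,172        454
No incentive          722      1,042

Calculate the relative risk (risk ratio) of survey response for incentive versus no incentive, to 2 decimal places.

1.76

Cells: a = 1172, b = 454, c = 722, d = 1042.
Risk in exposed = 1172/1626 = 0.72079; risk in unexposed = 722/1764 = 0.40930.
RR = 0.72079 / 0.40930 = 1.76104
The risk among the exposed is 1.76 times that among the unexposed.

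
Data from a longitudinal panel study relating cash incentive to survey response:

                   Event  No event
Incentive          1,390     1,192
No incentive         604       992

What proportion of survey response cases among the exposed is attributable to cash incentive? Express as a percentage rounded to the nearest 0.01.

Cells: a = 1390, b = 1192, c = 604, d = 992.
Risk in exposed = 1390/2582 = 0.53834; risk in unexposed = 604/1596 = 0.37845.
RR = 0.53834/0.37845 = 1.42251
AR% = (RR − 1)/RR × 100 = (1.42251 − 1)/1.42251 × 100 = 29.7016%

29.70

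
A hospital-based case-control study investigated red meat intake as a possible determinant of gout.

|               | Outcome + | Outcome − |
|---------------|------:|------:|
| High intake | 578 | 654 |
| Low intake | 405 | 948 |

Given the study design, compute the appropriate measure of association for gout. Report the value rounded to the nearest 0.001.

2.069

Cells: a = 578, b = 654, c = 405, d = 948.
This is a hospital-based case-control study: participants were sampled on outcome status, so risks in the source population cannot be estimated directly — relative risk is not valid here. The odds ratio is the appropriate measure.
OR = (a·d)/(b·c) = (578 × 948) / (654 × 405) = 547944 / 264870 = 2.06873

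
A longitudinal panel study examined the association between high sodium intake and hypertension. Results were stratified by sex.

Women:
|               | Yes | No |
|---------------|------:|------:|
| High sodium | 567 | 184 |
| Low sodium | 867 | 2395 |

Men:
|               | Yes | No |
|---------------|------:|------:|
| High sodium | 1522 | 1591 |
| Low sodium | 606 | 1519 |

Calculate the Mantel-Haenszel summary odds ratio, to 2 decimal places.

OR_MH = Σ(aᵢdᵢ/nᵢ) / Σ(bᵢcᵢ/nᵢ), where nᵢ is the stratum total.
Stratum 1 (Women): n = 4013; a·d/n = 567·2395/4013 = 338.3915; b·c/n = 184·867/4013 = 39.7528
Stratum 2 (Men): n = 5238; a·d/n = 1522·1519/5238 = 441.3742; b·c/n = 1591·606/5238 = 184.0676
OR_MH = (338.3915 + 441.3742) / (39.7528 + 184.0676) = 779.7657 / 223.8204 = 3.48389

3.48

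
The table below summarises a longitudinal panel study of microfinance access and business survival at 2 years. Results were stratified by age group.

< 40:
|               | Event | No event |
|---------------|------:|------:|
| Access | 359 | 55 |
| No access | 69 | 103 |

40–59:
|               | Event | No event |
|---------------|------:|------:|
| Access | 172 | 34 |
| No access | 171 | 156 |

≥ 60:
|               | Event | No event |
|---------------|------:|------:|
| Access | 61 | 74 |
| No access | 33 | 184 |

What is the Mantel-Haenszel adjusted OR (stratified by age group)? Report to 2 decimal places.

OR_MH = Σ(aᵢdᵢ/nᵢ) / Σ(bᵢcᵢ/nᵢ), where nᵢ is the stratum total.
Stratum 1 (< 40): n = 586; a·d/n = 359·103/586 = 63.1007; b·c/n = 55·69/586 = 6.4761
Stratum 2 (40–59): n = 533; a·d/n = 172·156/533 = 50.3415; b·c/n = 34·171/533 = 10.9081
Stratum 3 (≥ 60): n = 352; a·d/n = 61·184/352 = 31.8864; b·c/n = 74·33/352 = 6.9375
OR_MH = (63.1007 + 50.3415 + 31.8864) / (6.4761 + 10.9081 + 6.9375) = 145.3285 / 24.3217 = 5.97527

5.98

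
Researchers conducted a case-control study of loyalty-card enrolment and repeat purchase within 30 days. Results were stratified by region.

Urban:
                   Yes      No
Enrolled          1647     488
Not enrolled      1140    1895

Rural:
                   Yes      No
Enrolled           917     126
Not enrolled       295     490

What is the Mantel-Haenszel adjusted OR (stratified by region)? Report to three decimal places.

OR_MH = Σ(aᵢdᵢ/nᵢ) / Σ(bᵢcᵢ/nᵢ), where nᵢ is the stratum total.
Stratum 1 (Urban): n = 5170; a·d/n = 1647·1895/5170 = 603.6876; b·c/n = 488·1140/5170 = 107.6054
Stratum 2 (Rural): n = 1828; a·d/n = 917·490/1828 = 245.8042; b·c/n = 126·295/1828 = 20.3337
OR_MH = (603.6876 + 245.8042) / (107.6054 + 20.3337) = 849.4918 / 127.9391 = 6.63981

6.640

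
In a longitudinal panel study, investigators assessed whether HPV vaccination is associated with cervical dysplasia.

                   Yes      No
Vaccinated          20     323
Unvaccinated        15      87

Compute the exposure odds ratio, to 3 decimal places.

Cells: a = 20, b = 323, c = 15, d = 87.
OR = (a·d)/(b·c) = (20 × 87) / (323 × 15) = 1740 / 4845 = 0.35913
Exposure is associated with lower odds of cervical dysplasia (OR = 0.36 < 1).

0.359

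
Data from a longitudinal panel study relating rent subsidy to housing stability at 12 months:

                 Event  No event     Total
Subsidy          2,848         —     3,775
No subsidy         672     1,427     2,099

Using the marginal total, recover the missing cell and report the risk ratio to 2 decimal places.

The missing cell is in the exposed row: 3775 − 2848 = 927.
So a = 2848, b = 927, c = 672, d = 1427.
RR = [a/(a+b)] / [c/(c+d)] = (2848/3775) / (672/2099) = 0.75444/0.32015 = 2.35649

2.36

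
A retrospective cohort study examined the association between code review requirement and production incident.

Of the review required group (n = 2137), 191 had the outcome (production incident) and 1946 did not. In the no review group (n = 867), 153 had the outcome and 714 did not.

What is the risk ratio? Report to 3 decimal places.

0.506

From the description: a = 191, b = 1946, c = 153, d = 714.
Risk in exposed = 191/2137 = 0.08938; risk in unexposed = 153/867 = 0.17647.
RR = 0.08938 / 0.17647 = 0.50647
The risk is 49% lower among the exposed than among the unexposed.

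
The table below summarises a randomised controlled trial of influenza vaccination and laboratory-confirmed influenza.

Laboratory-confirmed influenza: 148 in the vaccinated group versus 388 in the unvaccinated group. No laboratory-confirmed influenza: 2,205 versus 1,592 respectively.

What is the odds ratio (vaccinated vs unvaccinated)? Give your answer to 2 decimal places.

0.28

From the description: a = 148, b = 2205, c = 388, d = 1592.
OR = (a·d)/(b·c) = (148 × 1592) / (2205 × 388) = 235616 / 855540 = 0.27540
Exposure is associated with lower odds of laboratory-confirmed influenza (OR = 0.28 < 1).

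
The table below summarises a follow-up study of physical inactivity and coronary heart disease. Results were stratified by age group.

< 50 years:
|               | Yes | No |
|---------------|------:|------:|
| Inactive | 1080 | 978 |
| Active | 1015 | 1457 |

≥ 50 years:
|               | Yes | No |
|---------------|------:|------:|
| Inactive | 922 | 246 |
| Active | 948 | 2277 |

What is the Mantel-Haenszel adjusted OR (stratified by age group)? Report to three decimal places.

3.032

OR_MH = Σ(aᵢdᵢ/nᵢ) / Σ(bᵢcᵢ/nᵢ), where nᵢ is the stratum total.
Stratum 1 (< 50 years): n = 4530; a·d/n = 1080·1457/4530 = 347.3642; b·c/n = 978·1015/4530 = 219.1325
Stratum 2 (≥ 50 years): n = 4393; a·d/n = 922·2277/4393 = 477.8953; b·c/n = 246·948/4393 = 53.0863
OR_MH = (347.3642 + 477.8953) / (219.1325 + 53.0863) = 825.2595 / 272.2187 = 3.03160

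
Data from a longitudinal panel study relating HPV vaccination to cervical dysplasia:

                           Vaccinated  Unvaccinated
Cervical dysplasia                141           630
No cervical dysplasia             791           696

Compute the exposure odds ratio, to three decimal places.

0.197

Reading the table with exposure as columns: a = 141 (Vaccinated, case), b = 791 (Vaccinated, non-case), c = 630 (Unvaccinated, case), d = 696.
OR = (a·d)/(b·c) = (141 × 696) / (791 × 630) = 98136 / 498330 = 0.19693
Exposure is associated with lower odds of cervical dysplasia (OR = 0.20 < 1).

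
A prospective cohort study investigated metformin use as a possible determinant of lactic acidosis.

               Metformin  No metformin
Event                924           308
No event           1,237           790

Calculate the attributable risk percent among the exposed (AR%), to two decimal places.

34.40

Reading the table with exposure as columns: a = 924 (Metformin, case), b = 1237 (Metformin, non-case), c = 308 (No metformin, case), d = 790.
Risk in exposed = 924/2161 = 0.42758; risk in unexposed = 308/1098 = 0.28051.
RR = 0.42758/0.28051 = 1.52429
AR% = (RR − 1)/RR × 100 = (1.52429 − 1)/1.52429 × 100 = 34.3959%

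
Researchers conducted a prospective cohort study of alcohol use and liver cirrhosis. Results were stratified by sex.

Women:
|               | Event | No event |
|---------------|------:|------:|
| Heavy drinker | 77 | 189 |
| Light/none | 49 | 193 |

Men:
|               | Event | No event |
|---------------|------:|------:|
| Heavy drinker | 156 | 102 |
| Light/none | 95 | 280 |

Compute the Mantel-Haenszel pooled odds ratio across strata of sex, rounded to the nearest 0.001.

OR_MH = Σ(aᵢdᵢ/nᵢ) / Σ(bᵢcᵢ/nᵢ), where nᵢ is the stratum total.
Stratum 1 (Women): n = 508; a·d/n = 77·193/508 = 29.2539; b·c/n = 189·49/508 = 18.2303
Stratum 2 (Men): n = 633; a·d/n = 156·280/633 = 69.0047; b·c/n = 102·95/633 = 15.3081
OR_MH = (29.2539 + 69.0047) / (18.2303 + 15.3081) = 98.2587 / 33.5384 = 2.92974

2.930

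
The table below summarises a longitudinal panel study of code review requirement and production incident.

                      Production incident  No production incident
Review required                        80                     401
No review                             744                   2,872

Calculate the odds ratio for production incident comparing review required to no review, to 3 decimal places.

Cells: a = 80, b = 401, c = 744, d = 2872.
OR = (a·d)/(b·c) = (80 × 2872) / (401 × 744) = 229760 / 298344 = 0.77012
Exposure is associated with lower odds of production incident (OR = 0.77 < 1).

0.770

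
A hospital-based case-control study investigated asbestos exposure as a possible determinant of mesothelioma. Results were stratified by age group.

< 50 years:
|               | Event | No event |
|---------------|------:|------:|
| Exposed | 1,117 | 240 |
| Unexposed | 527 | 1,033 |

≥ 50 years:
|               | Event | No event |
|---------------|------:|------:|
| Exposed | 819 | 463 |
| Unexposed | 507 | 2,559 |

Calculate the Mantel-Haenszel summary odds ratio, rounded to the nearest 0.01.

9.01

OR_MH = Σ(aᵢdᵢ/nᵢ) / Σ(bᵢcᵢ/nᵢ), where nᵢ is the stratum total.
Stratum 1 (< 50 years): n = 2917; a·d/n = 1117·1033/2917 = 395.5643; b·c/n = 240·527/2917 = 43.3596
Stratum 2 (≥ 50 years): n = 4348; a·d/n = 819·2559/4348 = 482.0195; b·c/n = 463·507/4348 = 53.9883
OR_MH = (395.5643 + 482.0195) / (43.3596 + 53.9883) = 877.5838 / 97.3479 = 9.01492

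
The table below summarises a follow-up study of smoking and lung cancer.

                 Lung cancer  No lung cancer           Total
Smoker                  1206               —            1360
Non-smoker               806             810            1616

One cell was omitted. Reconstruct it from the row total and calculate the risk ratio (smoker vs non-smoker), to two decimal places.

The missing cell is in the exposed row: 1360 − 1206 = 154.
So a = 1206, b = 154, c = 806, d = 810.
RR = [a/(a+b)] / [c/(c+d)] = (1206/1360) / (806/1616) = 0.88676/0.49876 = 1.77793

1.78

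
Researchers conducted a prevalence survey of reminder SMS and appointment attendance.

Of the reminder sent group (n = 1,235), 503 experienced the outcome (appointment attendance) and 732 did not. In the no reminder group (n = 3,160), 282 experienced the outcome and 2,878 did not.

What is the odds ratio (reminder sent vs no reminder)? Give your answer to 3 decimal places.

7.013

From the description: a = 503, b = 732, c = 282, d = 2878.
OR = (a·d)/(b·c) = (503 × 2878) / (732 × 282) = 1447634 / 206424 = 7.01292
The odds of appointment attendance are about 7.01 times as high in the reminder sent group.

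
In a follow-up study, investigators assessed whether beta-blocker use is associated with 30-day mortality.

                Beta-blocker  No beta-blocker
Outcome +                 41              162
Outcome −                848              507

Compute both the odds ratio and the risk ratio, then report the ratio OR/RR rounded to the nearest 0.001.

0.794

Reading the table with exposure as columns: a = 41 (Beta-blocker, case), b = 848 (Beta-blocker, non-case), c = 162 (No beta-blocker, case), d = 507.
OR = (41·507)/(848·162) = 20787/137376 = 0.15131
Risk in exposed = 41/889 = 0.04612; risk in unexposed = 162/669 = 0.24215; RR = 0.19046
OR/RR = 0.15131 / 0.19046 = 0.79449
The outcome is not rare, so the OR lies further from 1 than the RR.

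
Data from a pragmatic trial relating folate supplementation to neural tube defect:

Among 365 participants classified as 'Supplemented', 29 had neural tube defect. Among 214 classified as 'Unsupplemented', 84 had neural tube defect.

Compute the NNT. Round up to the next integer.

4

Risk in treated group = 29/365 = 0.07945; risk in control = 84/214 = 0.39252.
Absolute risk reduction = 0.39252 − 0.07945 = 0.31307
NNT = 1 / ARR = 1 / 0.31307 = 3.194 → round up → 4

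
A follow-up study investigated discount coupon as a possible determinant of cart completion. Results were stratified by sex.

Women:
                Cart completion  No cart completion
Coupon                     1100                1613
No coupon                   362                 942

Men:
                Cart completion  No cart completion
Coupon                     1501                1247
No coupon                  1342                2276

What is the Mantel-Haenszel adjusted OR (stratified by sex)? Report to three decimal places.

1.946

OR_MH = Σ(aᵢdᵢ/nᵢ) / Σ(bᵢcᵢ/nᵢ), where nᵢ is the stratum total.
Stratum 1 (Women): n = 4017; a·d/n = 1100·942/4017 = 257.9537; b·c/n = 1613·362/4017 = 145.3587
Stratum 2 (Men): n = 6366; a·d/n = 1501·2276/6366 = 536.6440; b·c/n = 1247·1342/6366 = 262.8768
OR_MH = (257.9537 + 536.6440) / (145.3587 + 262.8768) = 794.5977 / 408.2356 = 1.94642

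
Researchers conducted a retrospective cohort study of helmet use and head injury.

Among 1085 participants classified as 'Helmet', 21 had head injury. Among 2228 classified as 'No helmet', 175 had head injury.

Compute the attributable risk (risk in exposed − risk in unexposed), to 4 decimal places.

From the description: a = 21, b = 1064, c = 175, d = 2053.
Risk in exposed = 21/1085 = 0.019355; risk in unexposed = 175/2228 = 0.078546.
Risk difference = 0.019355 − 0.078546 = -0.059191

-0.0592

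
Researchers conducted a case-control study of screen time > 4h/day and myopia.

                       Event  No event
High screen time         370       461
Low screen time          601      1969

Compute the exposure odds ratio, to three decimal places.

2.629

Cells: a = 370, b = 461, c = 601, d = 1969.
OR = (a·d)/(b·c) = (370 × 1969) / (461 × 601) = 728530 / 277061 = 2.62949
The odds of myopia are about 2.63 times as high in the high screen time group.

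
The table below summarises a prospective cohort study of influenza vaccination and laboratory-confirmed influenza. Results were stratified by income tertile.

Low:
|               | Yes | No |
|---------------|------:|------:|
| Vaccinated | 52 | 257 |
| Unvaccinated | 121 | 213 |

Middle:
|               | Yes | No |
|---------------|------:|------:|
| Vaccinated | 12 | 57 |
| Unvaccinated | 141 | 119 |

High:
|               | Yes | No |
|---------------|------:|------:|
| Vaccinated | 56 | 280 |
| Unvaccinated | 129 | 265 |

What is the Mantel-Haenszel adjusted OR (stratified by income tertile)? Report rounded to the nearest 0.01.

0.34

OR_MH = Σ(aᵢdᵢ/nᵢ) / Σ(bᵢcᵢ/nᵢ), where nᵢ is the stratum total.
Stratum 1 (Low): n = 643; a·d/n = 52·213/643 = 17.2255; b·c/n = 257·121/643 = 48.3624
Stratum 2 (Middle): n = 329; a·d/n = 12·119/329 = 4.3404; b·c/n = 57·141/329 = 24.4286
Stratum 3 (High): n = 730; a·d/n = 56·265/730 = 20.3288; b·c/n = 280·129/730 = 49.4795
OR_MH = (17.2255 + 4.3404 + 20.3288) / (48.3624 + 24.4286 + 49.4795) = 41.8947 / 122.2704 = 0.34264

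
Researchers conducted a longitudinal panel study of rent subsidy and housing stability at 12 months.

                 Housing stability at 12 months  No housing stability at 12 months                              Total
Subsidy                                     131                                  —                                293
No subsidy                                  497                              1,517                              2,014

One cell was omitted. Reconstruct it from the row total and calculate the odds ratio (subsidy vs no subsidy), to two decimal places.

The missing cell is in the exposed row: 293 − 131 = 162.
So a = 131, b = 162, c = 497, d = 1517.
OR = (a·d)/(b·c) = (131 × 1517) / (162 × 497) = 198727 / 80514 = 2.46823

2.47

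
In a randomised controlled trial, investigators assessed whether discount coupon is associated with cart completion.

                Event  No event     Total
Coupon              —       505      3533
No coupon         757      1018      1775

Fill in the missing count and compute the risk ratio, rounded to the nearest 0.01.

The missing cell is in the exposed row: 3533 − 505 = 3028.
So a = 3028, b = 505, c = 757, d = 1018.
RR = [a/(a+b)] / [c/(c+d)] = (3028/3533) / (757/1775) = 0.85706/0.42648 = 2.00962

2.01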